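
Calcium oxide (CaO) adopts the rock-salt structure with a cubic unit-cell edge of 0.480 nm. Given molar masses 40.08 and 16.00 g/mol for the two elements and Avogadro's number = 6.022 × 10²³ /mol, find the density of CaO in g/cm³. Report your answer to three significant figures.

3.37 g/cm³

The rock-salt structure contains Z = 4 formula units per cell; M(CaO) = 40.08 + 16.00 = 56.08 g/mol.
a³ = (4.800 × 10^-8 cm)³ = 1.106 × 10^-22 cm³.
ρ = 4 × 56.08 / (6.022 × 10²³ × 1.106 × 10^-22) = 3.368 g/cm³.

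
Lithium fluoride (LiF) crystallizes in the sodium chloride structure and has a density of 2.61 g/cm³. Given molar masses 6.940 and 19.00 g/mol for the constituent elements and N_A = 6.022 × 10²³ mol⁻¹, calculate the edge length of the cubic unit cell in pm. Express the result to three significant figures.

404 pm

M(LiF) = 25.94 g/mol; Z = 4 formula units per cell.
a³ = Z·M/(N_A·ρ) = 4 × 25.94 / (6.022 × 10²³ × 2.61) = 6.602 × 10^-23 cm³, so a = 4.042 × 10^-8 cm = 404 pm.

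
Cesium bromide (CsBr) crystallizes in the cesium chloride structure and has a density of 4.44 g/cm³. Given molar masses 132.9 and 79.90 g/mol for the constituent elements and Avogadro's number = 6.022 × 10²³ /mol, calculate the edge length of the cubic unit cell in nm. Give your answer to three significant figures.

M(CsBr) = 212.8 g/mol; Z = 1 formula unit per cell.
a³ = Z·M/(N_A·ρ) = 1 × 212.8 / (6.022 × 10²³ × 4.44) = 7.959 × 10^-23 cm³, so a = 4.301 × 10^-8 cm = 0.430 nm.

0.430 nm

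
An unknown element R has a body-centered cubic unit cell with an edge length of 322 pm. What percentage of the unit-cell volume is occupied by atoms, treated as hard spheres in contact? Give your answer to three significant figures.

In a BCC lattice atoms touch along the body diagonal, so √3·a = 4r, so r = 0.4330a = 139.4 pm.
Packing fraction = Z·(4/3)πr³ / a³ = 2 × (4/3)π × (139.4)³ / (322)³ = 0.6802 = 68.0%.

68.0%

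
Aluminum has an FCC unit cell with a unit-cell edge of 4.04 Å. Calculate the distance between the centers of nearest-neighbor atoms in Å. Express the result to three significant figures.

2.86 Å

In an FCC structure, atoms touch along the face diagonal, so √2·a = 4r; the nearest-neighbor distance equals 2r = 0.7071·a.
d = 0.7071 × 4.04 = 2.86 Å.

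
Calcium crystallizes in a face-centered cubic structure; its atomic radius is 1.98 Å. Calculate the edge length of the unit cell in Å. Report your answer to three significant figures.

In an FCC lattice, atoms touch along the face diagonal, so √2·a = 4r.
a = 4r/√2 = 4 × 1.98 / 1.4142 = 5.60 Å.

5.60 Å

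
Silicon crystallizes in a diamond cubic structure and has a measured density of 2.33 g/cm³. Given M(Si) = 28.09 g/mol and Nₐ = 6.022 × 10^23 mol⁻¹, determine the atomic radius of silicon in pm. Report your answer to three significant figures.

118 pm

For a diamond cubic cell (Z = 8), a³ = Z·M/(N_A·ρ) = 8 × 28.09 / (6.022 × 10²³ × 2.330) = 1.602 × 10^-22 cm³, so a = 5.431 × 10^-8 cm = 543.1 pm.
Nearest neighbors lie along the body diagonal with √3·a = 8r, so r = 0.2165 × a = 118 pm.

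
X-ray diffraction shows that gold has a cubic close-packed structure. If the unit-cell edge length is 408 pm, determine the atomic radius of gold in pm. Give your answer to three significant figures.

In an FCC lattice, atoms touch along the face diagonal, so √2·a = 4r.
r = √2·a/4 = 1.4142 × 408 / 4 = 144 pm.

144 pm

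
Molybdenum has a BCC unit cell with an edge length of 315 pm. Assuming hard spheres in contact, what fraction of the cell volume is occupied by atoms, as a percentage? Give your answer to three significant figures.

In a BCC lattice atoms touch along the body diagonal, so √3·a = 4r, so r = 0.4330a = 136.4 pm.
Packing fraction = Z·(4/3)πr³ / a³ = 2 × (4/3)π × (136.4)³ / (315)³ = 0.6802 = 68.0%.

68.0%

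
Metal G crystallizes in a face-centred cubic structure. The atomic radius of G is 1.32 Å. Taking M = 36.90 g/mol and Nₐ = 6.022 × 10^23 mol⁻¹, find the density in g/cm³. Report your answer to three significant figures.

In an FCC lattice, atoms touch along the face diagonal, so √2·a = 4r, giving a = 3.734 Å = 3.734 × 10^-8 cm.
With Z = 4, ρ = Z·M/(N_A·a³) = 4 × 36.90 / (6.022 × 10²³ × 5.204 × 10^-23) = 4.710 g/cm³.

4.71 g/cm³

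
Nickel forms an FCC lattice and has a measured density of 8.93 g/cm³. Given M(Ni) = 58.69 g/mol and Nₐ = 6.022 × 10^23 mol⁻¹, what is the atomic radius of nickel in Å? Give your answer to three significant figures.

For an FCC cell (Z = 4), a³ = Z·M/(N_A·ρ) = 4 × 58.69 / (6.022 × 10²³ × 8.930) = 4.365 × 10^-23 cm³, so a = 3.521 × 10^-8 cm = 3.521 Å.
Atoms touch along the face diagonal, so √2·a = 4r, so r = 0.3536 × a = 1.24 Å.

1.24 Å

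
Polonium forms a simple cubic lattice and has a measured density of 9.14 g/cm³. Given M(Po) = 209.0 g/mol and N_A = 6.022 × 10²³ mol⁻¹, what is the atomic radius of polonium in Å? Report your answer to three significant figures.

For a simple cubic cell (Z = 1), a³ = Z·M/(N_A·ρ) = 1 × 209.0 / (6.022 × 10²³ × 9.140) = 3.797 × 10^-23 cm³, so a = 3.361 × 10^-8 cm = 3.361 Å.
Atoms touch along the cell edge, so a = 2r, so r = 0.5000 × a = 1.68 Å.

1.68 Å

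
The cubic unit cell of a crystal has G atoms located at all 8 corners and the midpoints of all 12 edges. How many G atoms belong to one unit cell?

4

Corner atoms are shared by 8 cells (1/8 each), edge atoms by 4 (1/4 each).
Net atoms = 8 × 1/8 + 12 × 1/4 = 1 + 3 = 4.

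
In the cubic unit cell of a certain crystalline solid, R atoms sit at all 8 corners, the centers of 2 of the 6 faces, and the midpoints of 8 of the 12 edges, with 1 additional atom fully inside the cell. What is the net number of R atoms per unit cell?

Corner atoms are shared by 8 cells (1/8 each), face atoms by 2 (1/2 each), edge atoms by 4 (1/4 each), interior atoms are unshared.
Net atoms = 8 × 1/8 + 2 × 1/2 + 8 × 1/4 + 1 = 1 + 1 + 2 + 1 = 5.

5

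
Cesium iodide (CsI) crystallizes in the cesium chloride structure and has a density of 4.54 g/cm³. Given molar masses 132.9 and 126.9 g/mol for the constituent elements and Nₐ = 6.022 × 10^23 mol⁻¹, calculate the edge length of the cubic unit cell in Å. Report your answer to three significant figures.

4.56 Å

M(CsI) = 259.8 g/mol; Z = 1 formula unit per cell.
a³ = Z·M/(N_A·ρ) = 1 × 259.8 / (6.022 × 10²³ × 4.54) = 9.503 × 10^-23 cm³, so a = 4.563 × 10^-8 cm = 4.56 Å.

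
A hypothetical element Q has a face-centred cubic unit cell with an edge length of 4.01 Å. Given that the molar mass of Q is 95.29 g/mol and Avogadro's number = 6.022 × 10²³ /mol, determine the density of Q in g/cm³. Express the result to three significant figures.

An FCC unit cell contains Z = 4 atoms.
Cell volume: a³ = (4.01 Å)³ = (4.010 × 10^-8 cm)³ = 6.448 × 10^-23 cm³.
ρ = Z·M/(N_A·a³) = 4 × 95.29 / (6.022 × 10²³ × 6.448 × 10^-23) = 9.816 g/cm³.

9.82 g/cm³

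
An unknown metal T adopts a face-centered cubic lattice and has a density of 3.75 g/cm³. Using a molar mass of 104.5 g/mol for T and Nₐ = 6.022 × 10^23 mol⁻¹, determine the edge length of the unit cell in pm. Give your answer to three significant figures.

570 pm

With Z = 4 atoms per FCC cell, a³ = Z·M/(N_A·ρ) = 4 × 104.5 / (6.022 × 10²³ × 3.750 g/cm³) = 1.851 × 10^-22 cm³.
a = (1.851 × 10^-22)^(1/3) = 5.699 × 10^-8 cm = 570 pm.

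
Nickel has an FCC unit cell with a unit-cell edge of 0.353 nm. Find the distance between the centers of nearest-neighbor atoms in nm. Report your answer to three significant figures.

In an FCC structure, atoms touch along the face diagonal, so √2·a = 4r; the nearest-neighbor distance equals 2r = 0.7071·a.
d = 0.7071 × 0.353 = 0.250 nm.

0.250 nm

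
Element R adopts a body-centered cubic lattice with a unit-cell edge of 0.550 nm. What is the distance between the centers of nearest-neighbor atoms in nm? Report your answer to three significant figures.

In a BCC structure, atoms touch along the body diagonal, so √3·a = 4r; the nearest-neighbor distance equals 2r = 0.8660·a.
d = 0.8660 × 0.550 = 0.476 nm.

0.476 nm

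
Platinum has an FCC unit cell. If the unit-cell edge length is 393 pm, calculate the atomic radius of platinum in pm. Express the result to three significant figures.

In an FCC lattice, atoms touch along the face diagonal, so √2·a = 4r.
r = √2·a/4 = 1.4142 × 393 / 4 = 139 pm.

139 pm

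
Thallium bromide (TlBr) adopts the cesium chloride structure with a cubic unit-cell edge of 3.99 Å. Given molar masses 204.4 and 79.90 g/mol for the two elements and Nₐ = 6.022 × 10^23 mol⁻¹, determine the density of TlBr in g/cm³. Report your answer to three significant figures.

The cesium chloride structure contains Z = 1 formula unit per cell; M(TlBr) = 204.4 + 79.90 = 284.3 g/mol.
a³ = (3.990 × 10^-8 cm)³ = 6.352 × 10^-23 cm³.
ρ = 1 × 284.3 / (6.022 × 10²³ × 6.352 × 10^-23) = 7.432 g/cm³.

7.43 g/cm³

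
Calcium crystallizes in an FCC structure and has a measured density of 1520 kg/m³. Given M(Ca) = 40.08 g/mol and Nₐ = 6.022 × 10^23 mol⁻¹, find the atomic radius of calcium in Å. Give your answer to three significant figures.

1.98 Å

For an FCC cell (Z = 4), a³ = Z·M/(N_A·ρ) = 4 × 40.08 / (6.022 × 10²³ × 1.520) = 1.751 × 10^-22 cm³, so a = 5.595 × 10^-8 cm = 5.595 Å.
Atoms touch along the face diagonal, so √2·a = 4r, so r = 0.3536 × a = 1.98 Å.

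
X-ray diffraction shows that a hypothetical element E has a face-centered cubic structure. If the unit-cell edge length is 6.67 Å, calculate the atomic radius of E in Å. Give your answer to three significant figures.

2.36 Å

In an FCC lattice, atoms touch along the face diagonal, so √2·a = 4r.
r = √2·a/4 = 1.4142 × 6.67 / 4 = 2.36 Å.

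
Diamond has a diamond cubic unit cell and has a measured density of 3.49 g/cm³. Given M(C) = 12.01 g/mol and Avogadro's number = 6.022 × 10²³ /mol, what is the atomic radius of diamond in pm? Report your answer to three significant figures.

For a diamond cubic cell (Z = 8), a³ = Z·M/(N_A·ρ) = 8 × 12.01 / (6.022 × 10²³ × 3.490) = 4.572 × 10^-23 cm³, so a = 3.576 × 10^-8 cm = 357.6 pm.
Nearest neighbors lie along the body diagonal with √3·a = 8r, so r = 0.2165 × a = 77.4 pm.

77.4 pm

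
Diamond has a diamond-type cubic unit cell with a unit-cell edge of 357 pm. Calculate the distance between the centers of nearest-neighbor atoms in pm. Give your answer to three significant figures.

In a diamond cubic structure, nearest neighbors lie along the body diagonal with √3·a = 8r; the nearest-neighbor distance equals 2r = 0.4330·a.
d = 0.4330 × 357 = 155 pm.

155 pm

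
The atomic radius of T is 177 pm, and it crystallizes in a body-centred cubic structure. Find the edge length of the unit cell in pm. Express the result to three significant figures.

In a BCC lattice, atoms touch along the body diagonal, so √3·a = 4r.
a = 4r/√3 = 4 × 177 / 1.7321 = 409 pm.

409 pm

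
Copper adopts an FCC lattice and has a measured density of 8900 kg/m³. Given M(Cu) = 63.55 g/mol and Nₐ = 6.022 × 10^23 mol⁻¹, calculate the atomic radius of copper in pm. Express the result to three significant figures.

128 pm

For an FCC cell (Z = 4), a³ = Z·M/(N_A·ρ) = 4 × 63.55 / (6.022 × 10²³ × 8.900) = 4.743 × 10^-23 cm³, so a = 3.620 × 10^-8 cm = 362.0 pm.
Atoms touch along the face diagonal, so √2·a = 4r, so r = 0.3536 × a = 128 pm.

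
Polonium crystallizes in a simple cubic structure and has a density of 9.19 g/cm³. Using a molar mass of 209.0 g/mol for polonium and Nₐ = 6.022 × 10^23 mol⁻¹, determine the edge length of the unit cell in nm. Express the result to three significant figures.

With Z = 1 atom per simple cubic cell, a³ = Z·M/(N_A·ρ) = 1 × 209.0 / (6.022 × 10²³ × 9.190 g/cm³) = 3.777 × 10^-23 cm³.
a = (3.777 × 10^-23)^(1/3) = 3.355 × 10^-8 cm = 0.336 nm.

0.336 nm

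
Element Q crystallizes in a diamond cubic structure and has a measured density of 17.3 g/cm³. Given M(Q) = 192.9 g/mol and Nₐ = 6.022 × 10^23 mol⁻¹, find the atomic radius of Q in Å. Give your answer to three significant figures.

For a diamond cubic cell (Z = 8), a³ = Z·M/(N_A·ρ) = 8 × 192.9 / (6.022 × 10²³ × 17.30) = 1.481 × 10^-22 cm³, so a = 5.291 × 10^-8 cm = 5.291 Å.
Nearest neighbors lie along the body diagonal with √3·a = 8r, so r = 0.2165 × a = 1.15 Å.

1.15 Å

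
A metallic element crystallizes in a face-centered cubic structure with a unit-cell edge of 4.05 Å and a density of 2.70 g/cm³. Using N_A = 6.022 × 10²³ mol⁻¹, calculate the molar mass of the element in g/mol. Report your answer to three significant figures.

27.0 g/mol

An FCC cell has Z = 4 atoms; a = 4.050 × 10^-8 cm.
M = ρ·N_A·a³/Z = 2.70 × 6.022 × 10²³ × 6.643 × 10^-23 / 4 = 27.0 g/mol.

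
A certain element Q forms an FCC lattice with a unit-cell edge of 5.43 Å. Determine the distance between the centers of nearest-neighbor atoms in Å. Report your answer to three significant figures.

3.84 Å

In an FCC structure, atoms touch along the face diagonal, so √2·a = 4r; the nearest-neighbor distance equals 2r = 0.7071·a.
d = 0.7071 × 5.43 = 3.84 Å.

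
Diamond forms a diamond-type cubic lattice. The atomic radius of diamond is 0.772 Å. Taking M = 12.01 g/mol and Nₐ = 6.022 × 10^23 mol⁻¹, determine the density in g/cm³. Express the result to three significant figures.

In a diamond cubic lattice, nearest neighbors lie along the body diagonal with √3·a = 8r, giving a = 3.566 Å = 3.566 × 10^-8 cm.
With Z = 8, ρ = Z·M/(N_A·a³) = 8 × 12.01 / (6.022 × 10²³ × 4.534 × 10^-23) = 3.519 g/cm³.

3.52 g/cm³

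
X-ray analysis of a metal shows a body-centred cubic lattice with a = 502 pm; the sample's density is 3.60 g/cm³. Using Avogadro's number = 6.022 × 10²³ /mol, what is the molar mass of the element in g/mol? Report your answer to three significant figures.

A BCC cell has Z = 2 atoms; a = 5.020 × 10^-8 cm.
M = ρ·N_A·a³/Z = 3.60 × 6.022 × 10²³ × 1.265 × 10^-22 / 2 = 137 g/mol.

137 g/mol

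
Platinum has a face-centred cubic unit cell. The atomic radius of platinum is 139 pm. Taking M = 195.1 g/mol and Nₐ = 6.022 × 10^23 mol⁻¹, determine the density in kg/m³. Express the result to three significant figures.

21300 kg/m³

In an FCC lattice, atoms touch along the face diagonal, so √2·a = 4r, giving a = 393.2 pm = 3.932 × 10^-8 cm.
With Z = 4, ρ = Z·M/(N_A·a³) = 4 × 195.1 / (6.022 × 10²³ × 6.077 × 10^-23) = 21.33 g/cm³ = 21300 kg/m³.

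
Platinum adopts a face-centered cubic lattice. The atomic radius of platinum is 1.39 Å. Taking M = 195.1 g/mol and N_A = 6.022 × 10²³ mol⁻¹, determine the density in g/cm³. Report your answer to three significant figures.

21.3 g/cm³

In an FCC lattice, atoms touch along the face diagonal, so √2·a = 4r, giving a = 3.932 Å = 3.932 × 10^-8 cm.
With Z = 4, ρ = Z·M/(N_A·a³) = 4 × 195.1 / (6.022 × 10²³ × 6.077 × 10^-23) = 21.33 g/cm³.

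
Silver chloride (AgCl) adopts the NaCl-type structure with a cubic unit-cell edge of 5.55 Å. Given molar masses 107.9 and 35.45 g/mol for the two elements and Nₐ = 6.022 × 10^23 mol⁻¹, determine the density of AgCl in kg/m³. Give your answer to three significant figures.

5570 kg/m³

The NaCl-type structure contains Z = 4 formula units per cell; M(AgCl) = 107.9 + 35.45 = 143.35 g/mol.
a³ = (5.550 × 10^-8 cm)³ = 1.710 × 10^-22 cm³.
ρ = 4 × 143.35 / (6.022 × 10²³ × 1.710 × 10^-22) = 5.570 g/cm³ = 5570 kg/m³.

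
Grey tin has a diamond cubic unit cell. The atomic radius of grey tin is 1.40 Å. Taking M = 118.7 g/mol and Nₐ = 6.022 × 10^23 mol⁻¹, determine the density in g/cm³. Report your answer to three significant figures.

In a diamond cubic lattice, nearest neighbors lie along the body diagonal with √3·a = 8r, giving a = 6.466 Å = 6.466 × 10^-8 cm.
With Z = 8, ρ = Z·M/(N_A·a³) = 8 × 118.7 / (6.022 × 10²³ × 2.704 × 10^-22) = 5.832 g/cm³.

5.83 g/cm³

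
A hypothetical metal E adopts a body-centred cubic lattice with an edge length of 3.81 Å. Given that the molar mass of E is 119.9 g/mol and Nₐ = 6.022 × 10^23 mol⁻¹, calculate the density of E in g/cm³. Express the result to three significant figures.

7.20 g/cm³

A BCC unit cell contains Z = 2 atoms.
Cell volume: a³ = (3.81 Å)³ = (3.810 × 10^-8 cm)³ = 5.531 × 10^-23 cm³.
ρ = Z·M/(N_A·a³) = 2 × 119.9 / (6.022 × 10²³ × 5.531 × 10^-23) = 7.200 g/cm³.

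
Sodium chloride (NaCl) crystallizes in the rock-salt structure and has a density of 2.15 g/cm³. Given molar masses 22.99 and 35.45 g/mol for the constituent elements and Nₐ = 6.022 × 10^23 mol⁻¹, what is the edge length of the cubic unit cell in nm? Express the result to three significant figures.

0.565 nm

M(NaCl) = 58.44 g/mol; Z = 4 formula units per cell.
a³ = Z·M/(N_A·ρ) = 4 × 58.44 / (6.022 × 10²³ × 2.15) = 1.805 × 10^-22 cm³, so a = 5.652 × 10^-8 cm = 0.565 nm.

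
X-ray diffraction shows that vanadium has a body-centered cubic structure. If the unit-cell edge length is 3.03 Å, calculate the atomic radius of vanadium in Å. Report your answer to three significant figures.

1.31 Å

In a BCC lattice, atoms touch along the body diagonal, so √3·a = 4r.
r = √3·a/4 = 1.7321 × 3.03 / 4 = 1.31 Å.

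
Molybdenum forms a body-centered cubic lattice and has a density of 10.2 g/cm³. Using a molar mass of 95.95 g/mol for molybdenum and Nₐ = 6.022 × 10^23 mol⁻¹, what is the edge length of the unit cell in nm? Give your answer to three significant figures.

With Z = 2 atoms per BCC cell, a³ = Z·M/(N_A·ρ) = 2 × 95.95 / (6.022 × 10²³ × 10.20 g/cm³) = 3.124 × 10^-23 cm³.
a = (3.124 × 10^-23)^(1/3) = 3.150 × 10^-8 cm = 0.315 nm.

0.315 nm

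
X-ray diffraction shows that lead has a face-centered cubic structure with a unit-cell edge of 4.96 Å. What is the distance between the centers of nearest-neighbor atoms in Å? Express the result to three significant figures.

In an FCC structure, atoms touch along the face diagonal, so √2·a = 4r; the nearest-neighbor distance equals 2r = 0.7071·a.
d = 0.7071 × 4.96 = 3.51 Å.

3.51 Å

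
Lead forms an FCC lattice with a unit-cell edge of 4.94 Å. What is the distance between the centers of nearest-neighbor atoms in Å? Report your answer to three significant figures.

3.49 Å

In an FCC structure, atoms touch along the face diagonal, so √2·a = 4r; the nearest-neighbor distance equals 2r = 0.7071·a.
d = 0.7071 × 4.94 = 3.49 Å.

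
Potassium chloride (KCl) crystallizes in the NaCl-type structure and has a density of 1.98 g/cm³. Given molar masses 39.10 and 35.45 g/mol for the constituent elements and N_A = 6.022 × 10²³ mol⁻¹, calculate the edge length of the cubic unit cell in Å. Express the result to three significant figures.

M(KCl) = 74.55 g/mol; Z = 4 formula units per cell.
a³ = Z·M/(N_A·ρ) = 4 × 74.55 / (6.022 × 10²³ × 1.98) = 2.501 × 10^-22 cm³, so a = 6.300 × 10^-8 cm = 6.30 Å.

6.30 Å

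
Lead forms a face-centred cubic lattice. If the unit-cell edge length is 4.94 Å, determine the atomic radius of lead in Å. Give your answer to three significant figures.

In an FCC lattice, atoms touch along the face diagonal, so √2·a = 4r.
r = √2·a/4 = 1.4142 × 4.94 / 4 = 1.75 Å.

1.75 Å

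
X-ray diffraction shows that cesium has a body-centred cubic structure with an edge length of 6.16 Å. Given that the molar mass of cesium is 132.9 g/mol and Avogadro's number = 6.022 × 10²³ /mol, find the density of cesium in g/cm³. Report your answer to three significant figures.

A BCC unit cell contains Z = 2 atoms.
Cell volume: a³ = (6.16 Å)³ = (6.160 × 10^-8 cm)³ = 2.337 × 10^-22 cm³.
ρ = Z·M/(N_A·a³) = 2 × 132.9 / (6.022 × 10²³ × 2.337 × 10^-22) = 1.888 g/cm³.

1.89 g/cm³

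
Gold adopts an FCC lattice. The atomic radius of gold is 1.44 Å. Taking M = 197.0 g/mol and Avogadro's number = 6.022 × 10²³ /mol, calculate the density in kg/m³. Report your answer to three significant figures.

19400 kg/m³

In an FCC lattice, atoms touch along the face diagonal, so √2·a = 4r, giving a = 4.073 Å = 4.073 × 10^-8 cm.
With Z = 4, ρ = Z·M/(N_A·a³) = 4 × 197.0 / (6.022 × 10²³ × 6.757 × 10^-23) = 19.37 g/cm³ = 19400 kg/m³.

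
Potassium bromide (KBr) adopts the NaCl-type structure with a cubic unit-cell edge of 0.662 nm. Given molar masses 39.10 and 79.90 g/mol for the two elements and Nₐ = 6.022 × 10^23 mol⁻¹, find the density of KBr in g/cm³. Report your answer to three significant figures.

2.72 g/cm³

The NaCl-type structure contains Z = 4 formula units per cell; M(KBr) = 39.10 + 79.90 = 119.0 g/mol.
a³ = (6.620 × 10^-8 cm)³ = 2.901 × 10^-22 cm³.
ρ = 4 × 119.0 / (6.022 × 10²³ × 2.901 × 10^-22) = 2.725 g/cm³.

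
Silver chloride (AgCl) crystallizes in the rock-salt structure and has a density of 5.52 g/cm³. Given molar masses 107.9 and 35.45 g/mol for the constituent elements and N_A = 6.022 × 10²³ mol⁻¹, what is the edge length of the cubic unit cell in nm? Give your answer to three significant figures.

0.557 nm

M(AgCl) = 143.35 g/mol; Z = 4 formula units per cell.
a³ = Z·M/(N_A·ρ) = 4 × 143.35 / (6.022 × 10²³ × 5.52) = 1.725 × 10^-22 cm³, so a = 5.567 × 10^-8 cm = 0.557 nm.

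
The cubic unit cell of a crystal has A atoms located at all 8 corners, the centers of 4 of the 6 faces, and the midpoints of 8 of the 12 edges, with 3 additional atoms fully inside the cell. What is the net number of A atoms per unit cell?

Corner atoms are shared by 8 cells (1/8 each), face atoms by 2 (1/2 each), edge atoms by 4 (1/4 each), interior atoms are unshared.
Net atoms = 8 × 1/8 + 4 × 1/2 + 8 × 1/4 + 3 = 1 + 2 + 2 + 3 = 8.

8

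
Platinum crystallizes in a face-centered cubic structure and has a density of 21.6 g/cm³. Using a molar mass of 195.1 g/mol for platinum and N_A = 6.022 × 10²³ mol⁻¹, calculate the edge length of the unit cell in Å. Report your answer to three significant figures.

With Z = 4 atoms per FCC cell, a³ = Z·M/(N_A·ρ) = 4 × 195.1 / (6.022 × 10²³ × 21.60 g/cm³) = 6.000 × 10^-23 cm³.
a = (6.000 × 10^-23)^(1/3) = 3.915 × 10^-8 cm = 3.91 Å.

3.91 Å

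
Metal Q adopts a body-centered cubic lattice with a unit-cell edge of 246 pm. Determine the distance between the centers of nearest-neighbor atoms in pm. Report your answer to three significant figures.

213 pm

In a BCC structure, atoms touch along the body diagonal, so √3·a = 4r; the nearest-neighbor distance equals 2r = 0.8660·a.
d = 0.8660 × 246 = 213 pm.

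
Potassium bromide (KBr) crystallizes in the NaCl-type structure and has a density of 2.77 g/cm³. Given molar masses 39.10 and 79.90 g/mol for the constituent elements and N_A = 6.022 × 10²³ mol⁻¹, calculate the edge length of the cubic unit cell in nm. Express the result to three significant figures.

0.658 nm

M(KBr) = 119.0 g/mol; Z = 4 formula units per cell.
a³ = Z·M/(N_A·ρ) = 4 × 119.0 / (6.022 × 10²³ × 2.77) = 2.854 × 10^-22 cm³, so a = 6.584 × 10^-8 cm = 0.658 nm.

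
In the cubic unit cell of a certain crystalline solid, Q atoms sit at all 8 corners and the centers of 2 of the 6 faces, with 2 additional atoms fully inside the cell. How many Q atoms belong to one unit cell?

Corner atoms are shared by 8 cells (1/8 each), face atoms by 2 (1/2 each), interior atoms are unshared.
Net atoms = 8 × 1/8 + 2 × 1/2 + 2 = 1 + 1 + 2 = 4.

4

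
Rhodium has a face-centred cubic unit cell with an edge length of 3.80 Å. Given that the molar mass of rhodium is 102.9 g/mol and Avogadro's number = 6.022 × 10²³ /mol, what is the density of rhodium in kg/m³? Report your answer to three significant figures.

12500 kg/m³

An FCC unit cell contains Z = 4 atoms.
Cell volume: a³ = (3.80 Å)³ = (3.800 × 10^-8 cm)³ = 5.487 × 10^-23 cm³.
ρ = Z·M/(N_A·a³) = 4 × 102.9 / (6.022 × 10²³ × 5.487 × 10^-23) = 12.46 g/cm³ = 12500 kg/m³.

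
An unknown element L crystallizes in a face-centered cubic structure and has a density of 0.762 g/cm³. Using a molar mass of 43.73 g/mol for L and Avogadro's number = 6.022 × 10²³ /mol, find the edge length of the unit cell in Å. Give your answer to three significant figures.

7.25 Å

With Z = 4 atoms per FCC cell, a³ = Z·M/(N_A·ρ) = 4 × 43.73 / (6.022 × 10²³ × 0.7620 g/cm³) = 3.812 × 10^-22 cm³.
a = (3.812 × 10^-22)^(1/3) = 7.251 × 10^-8 cm = 7.25 Å.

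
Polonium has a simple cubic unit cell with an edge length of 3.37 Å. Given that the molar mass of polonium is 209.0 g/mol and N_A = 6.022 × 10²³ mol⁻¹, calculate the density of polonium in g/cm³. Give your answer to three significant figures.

A simple cubic unit cell contains Z = 1 atom.
Cell volume: a³ = (3.37 Å)³ = (3.370 × 10^-8 cm)³ = 3.827 × 10^-23 cm³.
ρ = Z·M/(N_A·a³) = 1 × 209.0 / (6.022 × 10²³ × 3.827 × 10^-23) = 9.068 g/cm³.

9.07 g/cm³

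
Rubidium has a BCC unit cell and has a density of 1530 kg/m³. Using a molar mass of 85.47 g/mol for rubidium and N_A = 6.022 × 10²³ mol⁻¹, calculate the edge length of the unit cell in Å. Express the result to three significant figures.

With Z = 2 atoms per BCC cell, a³ = Z·M/(N_A·ρ) = 2 × 85.47 / (6.022 × 10²³ × 1.530 g/cm³) = 1.855 × 10^-22 cm³.
a = (1.855 × 10^-22)^(1/3) = 5.703 × 10^-8 cm = 5.70 Å.

5.70 Å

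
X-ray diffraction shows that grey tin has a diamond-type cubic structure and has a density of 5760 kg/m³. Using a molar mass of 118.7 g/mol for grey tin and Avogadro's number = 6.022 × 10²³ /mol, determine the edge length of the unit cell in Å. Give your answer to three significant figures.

With Z = 8 atoms per diamond cubic cell, a³ = Z·M/(N_A·ρ) = 8 × 118.7 / (6.022 × 10²³ × 5.760 g/cm³) = 2.738 × 10^-22 cm³.
a = (2.738 × 10^-22)^(1/3) = 6.493 × 10^-8 cm = 6.49 Å.

6.49 Å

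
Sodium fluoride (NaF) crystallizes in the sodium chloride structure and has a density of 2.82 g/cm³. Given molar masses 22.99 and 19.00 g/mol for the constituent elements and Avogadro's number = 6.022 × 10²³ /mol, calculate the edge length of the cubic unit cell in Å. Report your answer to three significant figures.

4.62 Å

M(NaF) = 41.99 g/mol; Z = 4 formula units per cell.
a³ = Z·M/(N_A·ρ) = 4 × 41.99 / (6.022 × 10²³ × 2.82) = 9.890 × 10^-23 cm³, so a = 4.625 × 10^-8 cm = 4.62 Å.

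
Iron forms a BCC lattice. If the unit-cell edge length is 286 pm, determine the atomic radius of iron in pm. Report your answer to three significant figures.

124 pm

In a BCC lattice, atoms touch along the body diagonal, so √3·a = 4r.
r = √3·a/4 = 1.7321 × 286 / 4 = 124 pm.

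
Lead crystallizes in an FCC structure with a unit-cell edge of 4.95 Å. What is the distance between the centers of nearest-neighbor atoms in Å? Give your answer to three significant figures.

In an FCC structure, atoms touch along the face diagonal, so √2·a = 4r; the nearest-neighbor distance equals 2r = 0.7071·a.
d = 0.7071 × 4.95 = 3.50 Å.

3.50 Å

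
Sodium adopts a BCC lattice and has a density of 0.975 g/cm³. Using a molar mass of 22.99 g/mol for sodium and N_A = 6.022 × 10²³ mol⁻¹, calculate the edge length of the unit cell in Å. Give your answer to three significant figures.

4.28 Å

With Z = 2 atoms per BCC cell, a³ = Z·M/(N_A·ρ) = 2 × 22.99 / (6.022 × 10²³ × 0.9750 g/cm³) = 7.831 × 10^-23 cm³.
a = (7.831 × 10^-23)^(1/3) = 4.278 × 10^-8 cm = 4.28 Å.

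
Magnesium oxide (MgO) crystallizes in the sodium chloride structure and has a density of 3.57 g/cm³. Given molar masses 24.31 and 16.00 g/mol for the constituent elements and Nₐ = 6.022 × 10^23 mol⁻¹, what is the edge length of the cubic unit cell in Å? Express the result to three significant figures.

4.22 Å

M(MgO) = 40.31 g/mol; Z = 4 formula units per cell.
a³ = Z·M/(N_A·ρ) = 4 × 40.31 / (6.022 × 10²³ × 3.57) = 7.500 × 10^-23 cm³, so a = 4.217 × 10^-8 cm = 4.22 Å.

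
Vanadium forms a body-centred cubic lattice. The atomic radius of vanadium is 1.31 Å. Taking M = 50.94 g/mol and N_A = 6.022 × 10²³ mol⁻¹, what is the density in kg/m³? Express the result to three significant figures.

6110 kg/m³

In a BCC lattice, atoms touch along the body diagonal, so √3·a = 4r, giving a = 3.025 Å = 3.025 × 10^-8 cm.
With Z = 2, ρ = Z·M/(N_A·a³) = 2 × 50.94 / (6.022 × 10²³ × 2.769 × 10^-23) = 6.110 g/cm³ = 6110 kg/m³.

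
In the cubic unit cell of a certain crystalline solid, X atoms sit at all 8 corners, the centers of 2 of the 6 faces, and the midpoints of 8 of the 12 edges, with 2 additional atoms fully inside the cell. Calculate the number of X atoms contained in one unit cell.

6

Corner atoms are shared by 8 cells (1/8 each), face atoms by 2 (1/2 each), edge atoms by 4 (1/4 each), interior atoms are unshared.
Net atoms = 8 × 1/8 + 2 × 1/2 + 8 × 1/4 + 2 = 1 + 1 + 2 + 2 = 6.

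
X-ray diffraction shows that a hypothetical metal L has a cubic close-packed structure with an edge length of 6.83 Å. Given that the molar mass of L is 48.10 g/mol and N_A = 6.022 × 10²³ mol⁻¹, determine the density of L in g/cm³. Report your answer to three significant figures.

1.00 g/cm³

An FCC unit cell contains Z = 4 atoms.
Cell volume: a³ = (6.83 Å)³ = (6.830 × 10^-8 cm)³ = 3.186 × 10^-22 cm³.
ρ = Z·M/(N_A·a³) = 4 × 48.10 / (6.022 × 10²³ × 3.186 × 10^-22) = 1.003 g/cm³.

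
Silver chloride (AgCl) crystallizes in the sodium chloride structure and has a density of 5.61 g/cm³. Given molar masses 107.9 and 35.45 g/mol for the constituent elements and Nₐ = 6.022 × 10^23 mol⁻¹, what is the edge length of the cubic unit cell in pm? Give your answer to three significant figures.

M(AgCl) = 143.35 g/mol; Z = 4 formula units per cell.
a³ = Z·M/(N_A·ρ) = 4 × 143.35 / (6.022 × 10²³ × 5.61) = 1.697 × 10^-22 cm³, so a = 5.537 × 10^-8 cm = 554 pm.

554 pm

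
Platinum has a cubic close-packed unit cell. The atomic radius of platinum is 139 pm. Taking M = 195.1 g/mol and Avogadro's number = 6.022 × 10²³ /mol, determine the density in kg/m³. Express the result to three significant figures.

In an FCC lattice, atoms touch along the face diagonal, so √2·a = 4r, giving a = 393.2 pm = 3.932 × 10^-8 cm.
With Z = 4, ρ = Z·M/(N_A·a³) = 4 × 195.1 / (6.022 × 10²³ × 6.077 × 10^-23) = 21.33 g/cm³ = 21300 kg/m³.

21300 kg/m³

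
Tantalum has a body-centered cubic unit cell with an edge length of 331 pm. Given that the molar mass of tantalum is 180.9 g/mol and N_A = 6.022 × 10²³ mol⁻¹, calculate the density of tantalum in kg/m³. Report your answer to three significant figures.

A BCC unit cell contains Z = 2 atoms.
Cell volume: a³ = (331 pm)³ = (3.310 × 10^-8 cm)³ = 3.626 × 10^-23 cm³.
ρ = Z·M/(N_A·a³) = 2 × 180.9 / (6.022 × 10²³ × 3.626 × 10^-23) = 16.57 g/cm³ = 16600 kg/m³.

16600 kg/m³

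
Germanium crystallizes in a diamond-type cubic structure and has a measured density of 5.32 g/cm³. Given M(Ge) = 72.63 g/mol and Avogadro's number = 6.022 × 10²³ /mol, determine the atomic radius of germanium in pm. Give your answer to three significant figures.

123 pm

For a diamond cubic cell (Z = 8), a³ = Z·M/(N_A·ρ) = 8 × 72.63 / (6.022 × 10²³ × 5.320) = 1.814 × 10^-22 cm³, so a = 5.660 × 10^-8 cm = 566.0 pm.
Nearest neighbors lie along the body diagonal with √3·a = 8r, so r = 0.2165 × a = 123 pm.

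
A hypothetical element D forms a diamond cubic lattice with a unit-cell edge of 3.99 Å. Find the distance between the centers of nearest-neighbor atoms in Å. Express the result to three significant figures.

In a diamond cubic structure, nearest neighbors lie along the body diagonal with √3·a = 8r; the nearest-neighbor distance equals 2r = 0.4330·a.
d = 0.4330 × 3.99 = 1.73 Å.

1.73 Å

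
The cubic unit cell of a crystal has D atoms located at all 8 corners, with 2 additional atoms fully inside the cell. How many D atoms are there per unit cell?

3

Corner atoms are shared by 8 cells (1/8 each), interior atoms are unshared.
Net atoms = 8 × 1/8 + 2 = 1 + 2 = 3.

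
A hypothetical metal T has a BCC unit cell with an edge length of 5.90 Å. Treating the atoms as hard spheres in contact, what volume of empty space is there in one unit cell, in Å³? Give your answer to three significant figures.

In a BCC lattice atoms touch along the body diagonal, so √3·a = 4r, so r = 0.4330a = 2.555 Å.
V_cell = a³ = 205.4 Å³; V_atoms = 2 × (4/3)πr³ = 139.7 Å³.
Empty space = 205.4 − 139.7 = 65.7 Å³.

65.7 Å³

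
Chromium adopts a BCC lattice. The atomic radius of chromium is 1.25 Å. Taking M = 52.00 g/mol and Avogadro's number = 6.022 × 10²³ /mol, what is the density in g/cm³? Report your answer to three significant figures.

In a BCC lattice, atoms touch along the body diagonal, so √3·a = 4r, giving a = 2.887 Å = 2.887 × 10^-8 cm.
With Z = 2, ρ = Z·M/(N_A·a³) = 2 × 52.00 / (6.022 × 10²³ × 2.406 × 10^-23) = 7.179 g/cm³.

7.18 g/cm³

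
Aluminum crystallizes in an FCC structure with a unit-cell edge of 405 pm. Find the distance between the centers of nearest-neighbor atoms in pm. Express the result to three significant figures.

286 pm

In an FCC structure, atoms touch along the face diagonal, so √2·a = 4r; the nearest-neighbor distance equals 2r = 0.7071·a.
d = 0.7071 × 405 = 286 pm.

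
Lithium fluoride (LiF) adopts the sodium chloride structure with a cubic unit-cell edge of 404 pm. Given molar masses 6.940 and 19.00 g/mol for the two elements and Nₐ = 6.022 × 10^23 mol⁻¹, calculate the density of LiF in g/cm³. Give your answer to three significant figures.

The sodium chloride structure contains Z = 4 formula units per cell; M(LiF) = 6.940 + 19.00 = 25.94 g/mol.
a³ = (4.040 × 10^-8 cm)³ = 6.594 × 10^-23 cm³.
ρ = 4 × 25.94 / (6.022 × 10²³ × 6.594 × 10^-23) = 2.613 g/cm³.

2.61 g/cm³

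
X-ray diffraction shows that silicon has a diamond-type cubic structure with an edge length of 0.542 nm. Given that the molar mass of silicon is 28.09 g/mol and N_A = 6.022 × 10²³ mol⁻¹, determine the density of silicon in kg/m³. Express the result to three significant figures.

2340 kg/m³

A diamond cubic unit cell contains Z = 8 atoms.
Cell volume: a³ = (0.542 nm)³ = (5.420 × 10^-8 cm)³ = 1.592 × 10^-22 cm³.
ρ = Z·M/(N_A·a³) = 8 × 28.09 / (6.022 × 10²³ × 1.592 × 10^-22) = 2.344 g/cm³ = 2340 kg/m³.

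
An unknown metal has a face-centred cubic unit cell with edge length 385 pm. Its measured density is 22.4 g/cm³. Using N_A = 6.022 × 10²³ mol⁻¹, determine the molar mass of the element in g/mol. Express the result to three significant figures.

An FCC cell has Z = 4 atoms; a = 3.850 × 10^-8 cm.
M = ρ·N_A·a³/Z = 22.4 × 6.022 × 10²³ × 5.707 × 10^-23 / 4 = 192 g/mol.

192 g/mol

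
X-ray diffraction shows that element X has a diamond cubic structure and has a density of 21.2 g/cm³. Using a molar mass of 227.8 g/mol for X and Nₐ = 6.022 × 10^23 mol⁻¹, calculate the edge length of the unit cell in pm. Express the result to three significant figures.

523 pm

With Z = 8 atoms per diamond cubic cell, a³ = Z·M/(N_A·ρ) = 8 × 227.8 / (6.022 × 10²³ × 21.20 g/cm³) = 1.427 × 10^-22 cm³.
a = (1.427 × 10^-22)^(1/3) = 5.226 × 10^-8 cm = 523 pm.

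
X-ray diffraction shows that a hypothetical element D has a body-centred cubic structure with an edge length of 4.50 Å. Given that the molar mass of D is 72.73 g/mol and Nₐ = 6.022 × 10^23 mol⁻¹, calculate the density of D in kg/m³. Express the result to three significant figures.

2650 kg/m³

A BCC unit cell contains Z = 2 atoms.
Cell volume: a³ = (4.50 Å)³ = (4.500 × 10^-8 cm)³ = 9.112 × 10^-23 cm³.
ρ = Z·M/(N_A·a³) = 2 × 72.73 / (6.022 × 10²³ × 9.112 × 10^-23) = 2.651 g/cm³ = 2650 kg/m³.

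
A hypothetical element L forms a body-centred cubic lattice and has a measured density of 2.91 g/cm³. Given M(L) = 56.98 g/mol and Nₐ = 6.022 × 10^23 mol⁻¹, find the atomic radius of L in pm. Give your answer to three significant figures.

174 pm

For a BCC cell (Z = 2), a³ = Z·M/(N_A·ρ) = 2 × 56.98 / (6.022 × 10²³ × 2.910) = 6.503 × 10^-23 cm³, so a = 4.021 × 10^-8 cm = 402.1 pm.
Atoms touch along the body diagonal, so √3·a = 4r, so r = 0.4330 × a = 174 pm.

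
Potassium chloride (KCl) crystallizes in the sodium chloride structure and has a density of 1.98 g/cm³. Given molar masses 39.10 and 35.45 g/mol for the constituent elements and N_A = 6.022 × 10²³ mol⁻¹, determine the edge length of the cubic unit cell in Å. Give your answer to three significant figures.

M(KCl) = 74.55 g/mol; Z = 4 formula units per cell.
a³ = Z·M/(N_A·ρ) = 4 × 74.55 / (6.022 × 10²³ × 1.98) = 2.501 × 10^-22 cm³, so a = 6.300 × 10^-8 cm = 6.30 Å.

6.30 Å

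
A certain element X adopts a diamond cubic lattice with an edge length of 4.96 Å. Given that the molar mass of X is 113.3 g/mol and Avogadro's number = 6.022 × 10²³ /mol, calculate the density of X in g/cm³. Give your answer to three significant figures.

A diamond cubic unit cell contains Z = 8 atoms.
Cell volume: a³ = (4.96 Å)³ = (4.960 × 10^-8 cm)³ = 1.220 × 10^-22 cm³.
ρ = Z·M/(N_A·a³) = 8 × 113.3 / (6.022 × 10²³ × 1.220 × 10^-22) = 12.33 g/cm³.

12.3 g/cm³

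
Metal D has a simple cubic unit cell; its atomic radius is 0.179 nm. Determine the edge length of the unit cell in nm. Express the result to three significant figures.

In a simple cubic lattice, atoms touch along the cell edge, so a = 2r.
a = 2r = 2 × 0.179 = 0.358 nm.

0.358 nm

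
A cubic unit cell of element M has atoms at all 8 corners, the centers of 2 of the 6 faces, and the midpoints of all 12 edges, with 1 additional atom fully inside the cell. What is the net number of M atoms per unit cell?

Corner atoms are shared by 8 cells (1/8 each), face atoms by 2 (1/2 each), edge atoms by 4 (1/4 each), interior atoms are unshared.
Net atoms = 8 × 1/8 + 2 × 1/2 + 12 × 1/4 + 1 = 1 + 1 + 3 + 1 = 6.

6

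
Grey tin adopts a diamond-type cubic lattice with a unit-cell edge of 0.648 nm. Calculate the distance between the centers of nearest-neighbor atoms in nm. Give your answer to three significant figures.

In a diamond cubic structure, nearest neighbors lie along the body diagonal with √3·a = 8r; the nearest-neighbor distance equals 2r = 0.4330·a.
d = 0.4330 × 0.648 = 0.281 nm.

0.281 nm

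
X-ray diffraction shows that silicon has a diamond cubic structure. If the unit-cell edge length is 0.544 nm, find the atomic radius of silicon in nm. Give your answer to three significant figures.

In a diamond cubic lattice, nearest neighbors lie along the body diagonal with √3·a = 8r.
r = √3·a/8 = 1.7321 × 0.544 / 8 = 0.118 nm.

0.118 nm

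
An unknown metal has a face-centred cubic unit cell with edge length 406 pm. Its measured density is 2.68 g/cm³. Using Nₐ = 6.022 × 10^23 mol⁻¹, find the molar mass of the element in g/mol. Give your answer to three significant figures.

An FCC cell has Z = 4 atoms; a = 4.060 × 10^-8 cm.
M = ρ·N_A·a³/Z = 2.68 × 6.022 × 10²³ × 6.692 × 10^-23 / 4 = 27.0 g/mol.

27.0 g/mol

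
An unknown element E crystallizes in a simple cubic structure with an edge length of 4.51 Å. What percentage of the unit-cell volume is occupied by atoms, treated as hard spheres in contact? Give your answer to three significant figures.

In a simple cubic lattice atoms touch along the cell edge, so a = 2r, so r = 0.5000a = 2.255 Å.
Packing fraction = Z·(4/3)πr³ / a³ = 1 × (4/3)π × (2.255)³ / (4.51)³ = 0.5236 = 52.4%.

52.4%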